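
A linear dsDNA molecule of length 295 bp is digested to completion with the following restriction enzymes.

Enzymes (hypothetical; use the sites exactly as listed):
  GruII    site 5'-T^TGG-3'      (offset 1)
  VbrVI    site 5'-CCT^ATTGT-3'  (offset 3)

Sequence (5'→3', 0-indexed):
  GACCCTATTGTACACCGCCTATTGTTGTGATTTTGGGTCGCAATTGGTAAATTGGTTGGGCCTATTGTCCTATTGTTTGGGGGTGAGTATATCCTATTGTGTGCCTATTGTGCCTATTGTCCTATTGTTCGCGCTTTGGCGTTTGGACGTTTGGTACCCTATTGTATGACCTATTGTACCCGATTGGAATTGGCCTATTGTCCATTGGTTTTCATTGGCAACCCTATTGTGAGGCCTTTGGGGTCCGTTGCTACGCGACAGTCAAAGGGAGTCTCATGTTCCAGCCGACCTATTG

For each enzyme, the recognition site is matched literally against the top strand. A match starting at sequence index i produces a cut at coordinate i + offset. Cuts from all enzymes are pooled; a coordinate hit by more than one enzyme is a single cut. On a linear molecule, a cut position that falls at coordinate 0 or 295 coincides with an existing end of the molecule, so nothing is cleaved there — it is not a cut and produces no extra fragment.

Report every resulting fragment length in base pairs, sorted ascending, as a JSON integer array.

[4,6,6,6,6,7,7,8,8,8,8,9,9,9,10,10,11,11,12,12,13,13,13,14,18,57]

Site scan:
  GruII TTGG/1: at [32, 43, 51, 55, 76, 135, 142, 150, 183, 189, 204, 214, 237] ⇒ [33, 44, 52, 56, 77, 136, 143, 151, 184, 190, 205, 215, 238]
  VbrVI CCTATTGT/3: at [3, 17, 60, 68, 92, 103, 112, 120, 157, 169, 193, 222] ⇒ [6, 20, 63, 71, 95, 106, 115, 123, 160, 172, 196, 225]

Pooled cuts: [6, 20, 33, 44, 52, 56, 63, 71, 77, 95, 106, 115, 123, 136, 143, 151, 160, 172, 184, 190, 196, 205, 215, 225, 238]

Fragments:
  [0,6): 6 bp
  [6,20): 14 bp
  [20,33): 13 bp
  [33,44): 11 bp
  [44,52): 8 bp
  [52,56): 4 bp
  [56,63): 7 bp
  [63,71): 8 bp
  [71,77): 6 bp
  [77,95): 18 bp
  [95,106): 11 bp
  [106,115): 9 bp
  [115,123): 8 bp
  [123,136): 13 bp
  [136,143): 7 bp
  [143,151): 8 bp
  [151,160): 9 bp
  [160,172): 12 bp
  [172,184): 12 bp
  [184,190): 6 bp
  [190,196): 6 bp
  [196,205): 9 bp
  [205,215): 10 bp
  [215,225): 10 bp
  [225,238): 13 bp
  [238,295): 57 bp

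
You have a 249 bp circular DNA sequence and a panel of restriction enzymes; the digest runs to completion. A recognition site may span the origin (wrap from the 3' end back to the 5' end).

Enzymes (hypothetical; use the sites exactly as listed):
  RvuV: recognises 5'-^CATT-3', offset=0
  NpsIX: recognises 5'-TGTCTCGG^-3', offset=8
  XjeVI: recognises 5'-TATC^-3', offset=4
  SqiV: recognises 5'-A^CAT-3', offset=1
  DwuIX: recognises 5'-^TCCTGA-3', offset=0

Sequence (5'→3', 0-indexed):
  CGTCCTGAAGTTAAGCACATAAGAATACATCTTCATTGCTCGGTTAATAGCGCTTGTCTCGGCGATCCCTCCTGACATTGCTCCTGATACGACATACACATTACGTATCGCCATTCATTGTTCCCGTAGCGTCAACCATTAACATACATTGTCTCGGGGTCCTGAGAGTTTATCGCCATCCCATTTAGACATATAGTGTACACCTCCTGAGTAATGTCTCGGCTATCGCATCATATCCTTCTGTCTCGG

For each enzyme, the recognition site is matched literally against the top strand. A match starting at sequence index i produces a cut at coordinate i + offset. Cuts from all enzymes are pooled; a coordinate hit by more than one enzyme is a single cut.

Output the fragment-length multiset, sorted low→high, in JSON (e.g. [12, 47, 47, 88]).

[2,2,2,4,4,5,6,6,6,6,6,7,7,8,10,10,11,11,11,12,15,15,15,18,21,29]

Per-enzyme occurrences:
  RvuV CATT/0: at [33, 75, 98, 111, 115, 136, 146, 181] ⇒ [33, 75, 98, 111, 115, 136, 146, 181]
  NpsIX TGTCTCGG/8: at [54, 149, 214, 241] ⇒ [0, 62, 157, 222]
  XjeVI TATC/4: at [105, 170, 223, 233] ⇒ [109, 174, 227, 237]
  SqiV ACAT/1: at [16, 26, 74, 91, 97, 141, 145, 188] ⇒ [17, 27, 75, 92, 98, 142, 146, 189]
  DwuIX TCCTGA/0: at [2, 69, 81, 159, 204] ⇒ [2, 69, 81, 159, 204]

All cut coordinates (distinct, sorted): [0, 2, 17, 27, 33, 62, 69, 75, 81, 92, 98, 109, 111, 115, 136, 142, 146, 157, 159, 174, 181, 189, 204, 222, 227, 237]

Fragments:
  0→2: 2 bp
  2→17: 15 bp
  17→27: 10 bp
  27→33: 6 bp
  33→62: 29 bp
  62→69: 7 bp
  69→75: 6 bp
  75→81: 6 bp
  81→92: 11 bp
  92→98: 6 bp
  98→109: 11 bp
  109→111: 2 bp
  111→115: 4 bp
  115→136: 21 bp
  136→142: 6 bp
  142→146: 4 bp
  146→157: 11 bp
  157→159: 2 bp
  159→174: 15 bp
  174→181: 7 bp
  181→189: 8 bp
  189→204: 15 bp
  204→222: 18 bp
  222→227: 5 bp
  227→237: 10 bp
  237→0 (wrap): 249-237+0 = 12 bp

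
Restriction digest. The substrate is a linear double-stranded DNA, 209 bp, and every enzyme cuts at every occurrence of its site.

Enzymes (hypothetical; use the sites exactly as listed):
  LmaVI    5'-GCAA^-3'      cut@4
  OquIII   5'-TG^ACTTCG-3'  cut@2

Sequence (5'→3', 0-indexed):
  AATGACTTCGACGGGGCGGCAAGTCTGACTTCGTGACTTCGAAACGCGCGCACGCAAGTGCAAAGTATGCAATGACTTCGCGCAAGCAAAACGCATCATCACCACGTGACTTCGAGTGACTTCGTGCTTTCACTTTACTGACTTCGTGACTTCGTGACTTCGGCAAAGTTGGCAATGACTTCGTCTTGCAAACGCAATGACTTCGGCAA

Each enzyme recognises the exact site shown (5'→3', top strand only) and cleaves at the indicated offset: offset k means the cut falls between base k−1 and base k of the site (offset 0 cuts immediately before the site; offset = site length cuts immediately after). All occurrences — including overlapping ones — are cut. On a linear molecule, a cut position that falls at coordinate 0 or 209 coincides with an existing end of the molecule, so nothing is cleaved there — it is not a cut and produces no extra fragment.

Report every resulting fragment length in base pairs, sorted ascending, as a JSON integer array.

Site scan:
  LmaVI GCAA/4: at [18, 53, 59, 68, 81, 85, 162, 171, 187, 193, 205] ⇒ [22, 57, 63, 72, 85, 89, 166, 175, 191, 197] (position 209 is a terminus of the linear molecule — no cut)
  OquIII TGACTTCG/2: at [2, 25, 33, 72, 106, 116, 138, 146, 154, 175, 197] ⇒ [4, 27, 35, 74, 108, 118, 140, 148, 156, 177, 199]

Pooled cuts: [4, 22, 27, 35, 57, 63, 72, 74, 85, 89, 108, 118, 140, 148, 156, 166, 175, 177, 191, 197, 199]

Fragments:
  [0,4): 4 bp
  [4,22): 18 bp
  [22,27): 5 bp
  [27,35): 8 bp
  [35,57): 22 bp
  [57,63): 6 bp
  [63,72): 9 bp
  [72,74): 2 bp
  [74,85): 11 bp
  [85,89): 4 bp
  [89,108): 19 bp
  [108,118): 10 bp
  [118,140): 22 bp
  [140,148): 8 bp
  [148,156): 8 bp
  [156,166): 10 bp
  [166,175): 9 bp
  [175,177): 2 bp
  [177,191): 14 bp
  [191,197): 6 bp
  [197,199): 2 bp
  [199,209): 10 bp

[2,2,2,4,4,5,6,6,8,8,8,9,9,10,10,10,11,14,18,19,22,22]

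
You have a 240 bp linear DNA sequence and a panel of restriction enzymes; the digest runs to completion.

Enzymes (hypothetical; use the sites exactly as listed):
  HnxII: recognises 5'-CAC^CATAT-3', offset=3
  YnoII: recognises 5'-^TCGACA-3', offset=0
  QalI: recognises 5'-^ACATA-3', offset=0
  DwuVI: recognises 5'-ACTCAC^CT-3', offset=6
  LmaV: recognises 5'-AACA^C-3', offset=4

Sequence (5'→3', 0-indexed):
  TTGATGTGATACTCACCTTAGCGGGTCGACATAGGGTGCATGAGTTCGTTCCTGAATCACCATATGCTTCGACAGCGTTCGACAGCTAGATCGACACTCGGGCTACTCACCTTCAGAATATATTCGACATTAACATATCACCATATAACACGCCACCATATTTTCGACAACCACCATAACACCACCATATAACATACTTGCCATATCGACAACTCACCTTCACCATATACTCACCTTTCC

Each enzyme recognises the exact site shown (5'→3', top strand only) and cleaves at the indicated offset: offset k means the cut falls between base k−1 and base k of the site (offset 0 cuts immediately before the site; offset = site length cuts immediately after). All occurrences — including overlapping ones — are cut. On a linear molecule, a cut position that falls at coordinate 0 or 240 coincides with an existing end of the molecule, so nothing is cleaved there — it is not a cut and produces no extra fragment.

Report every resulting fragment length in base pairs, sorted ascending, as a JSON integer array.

[3,4,6,6,6,6,7,8,9,9,9,9,10,11,12,12,13,14,16,18,20,32]

Scan for sites:
  HnxII CACCATAT/3: at [57, 138, 153, 182, 220] ⇒ [60, 141, 156, 185, 223]
  YnoII TCGACA/0: at [25, 68, 78, 90, 123, 163, 205] ⇒ [25, 68, 78, 90, 123, 163, 205]
  QalI ACATA/0: at [28, 132, 191] ⇒ [28, 132, 191]
  DwuVI ACTCACCT/6: at [10, 104, 211, 228] ⇒ [16, 110, 217, 234]
  LmaV AACAC/4: at [146, 177] ⇒ [150, 181]

All cut coordinates (distinct, sorted): [16, 25, 28, 60, 68, 78, 90, 110, 123, 132, 141, 150, 156, 163, 181, 185, 191, 205, 217, 223, 234]

Fragments:
  [0,16): 16 bp
  [16,25): 9 bp
  [25,28): 3 bp
  [28,60): 32 bp
  [60,68): 8 bp
  [68,78): 10 bp
  [78,90): 12 bp
  [90,110): 20 bp
  [110,123): 13 bp
  [123,132): 9 bp
  [132,141): 9 bp
  [141,150): 9 bp
  [150,156): 6 bp
  [156,163): 7 bp
  [163,181): 18 bp
  [181,185): 4 bp
  [185,191): 6 bp
  [191,205): 14 bp
  [205,217): 12 bp
  [217,223): 6 bp
  [223,234): 11 bp
  [234,240): 6 bp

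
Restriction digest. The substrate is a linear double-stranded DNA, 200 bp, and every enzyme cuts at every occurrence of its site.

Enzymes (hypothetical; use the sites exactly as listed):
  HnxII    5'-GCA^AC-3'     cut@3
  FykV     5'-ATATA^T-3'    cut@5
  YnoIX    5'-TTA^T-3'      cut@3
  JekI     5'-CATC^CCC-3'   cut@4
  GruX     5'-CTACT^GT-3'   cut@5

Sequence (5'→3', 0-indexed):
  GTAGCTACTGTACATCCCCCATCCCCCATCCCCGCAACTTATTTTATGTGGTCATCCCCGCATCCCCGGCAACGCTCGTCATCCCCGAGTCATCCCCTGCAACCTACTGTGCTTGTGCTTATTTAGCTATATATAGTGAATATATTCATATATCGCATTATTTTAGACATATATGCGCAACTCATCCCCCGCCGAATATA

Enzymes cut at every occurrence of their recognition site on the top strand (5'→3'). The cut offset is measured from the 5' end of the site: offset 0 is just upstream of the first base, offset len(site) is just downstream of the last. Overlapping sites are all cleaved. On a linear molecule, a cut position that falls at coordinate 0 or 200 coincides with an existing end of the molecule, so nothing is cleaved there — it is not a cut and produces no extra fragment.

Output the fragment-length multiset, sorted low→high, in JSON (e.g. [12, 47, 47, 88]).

Site scan:
  HnxII (GCAAC, off=3): starts [33, 68, 98, 176] → cuts [36, 71, 101, 179]
  FykV (ATATAT, off=5): starts [128, 139, 147, 168] → cuts [133, 144, 152, 173]
  YnoIX (TTAT, off=3): starts [38, 43, 118, 157] → cuts [41, 46, 121, 160]
  JekI (CATCCCC, off=4): starts [12, 19, 26, 52, 60, 79, 90, 182] → cuts [16, 23, 30, 56, 64, 83, 94, 186]
  GruX (CTACTGT, off=5): starts [4, 103] → cuts [9, 108]

Pooled cuts: [9, 16, 23, 30, 36, 41, 46, 56, 64, 71, 83, 94, 101, 108, 121, 133, 144, 152, 160, 173, 179, 186]

Fragment lengths:
  [0,9): 9 bp
  [9,16): 7 bp
  [16,23): 7 bp
  [23,30): 7 bp
  [30,36): 6 bp
  [36,41): 5 bp
  [41,46): 5 bp
  [46,56): 10 bp
  [56,64): 8 bp
  [64,71): 7 bp
  [71,83): 12 bp
  [83,94): 11 bp
  [94,101): 7 bp
  [101,108): 7 bp
  [108,121): 13 bp
  [121,133): 12 bp
  [133,144): 11 bp
  [144,152): 8 bp
  [152,160): 8 bp
  [160,173): 13 bp
  [173,179): 6 bp
  [179,186): 7 bp
  [186,200): 14 bp

[5,5,6,6,7,7,7,7,7,7,7,8,8,8,9,10,11,11,12,12,13,13,14]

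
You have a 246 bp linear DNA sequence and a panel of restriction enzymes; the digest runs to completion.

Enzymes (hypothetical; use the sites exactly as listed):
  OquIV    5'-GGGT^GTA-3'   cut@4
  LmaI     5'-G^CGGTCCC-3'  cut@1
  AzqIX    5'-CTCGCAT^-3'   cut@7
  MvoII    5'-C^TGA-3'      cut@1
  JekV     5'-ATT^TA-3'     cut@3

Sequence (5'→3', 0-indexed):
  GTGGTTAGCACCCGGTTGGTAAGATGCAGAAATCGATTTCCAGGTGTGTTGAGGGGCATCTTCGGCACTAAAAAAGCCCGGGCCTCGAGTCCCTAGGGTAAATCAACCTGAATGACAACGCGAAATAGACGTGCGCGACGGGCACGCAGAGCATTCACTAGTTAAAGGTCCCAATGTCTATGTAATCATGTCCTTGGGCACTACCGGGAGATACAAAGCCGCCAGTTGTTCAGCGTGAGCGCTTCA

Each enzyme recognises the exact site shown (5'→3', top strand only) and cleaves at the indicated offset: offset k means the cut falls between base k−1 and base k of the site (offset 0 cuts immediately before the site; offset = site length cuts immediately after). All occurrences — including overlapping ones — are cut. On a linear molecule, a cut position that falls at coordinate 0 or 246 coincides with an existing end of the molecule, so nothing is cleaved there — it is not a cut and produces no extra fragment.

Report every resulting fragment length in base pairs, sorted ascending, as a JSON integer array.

Site scan:
  OquIV (GGGTGTA, off=4): no sites
  LmaI (GCGGTCCC, off=1): no sites
  AzqIX (CTCGCAT, off=7): no sites
  MvoII CTGA/1: at [107] ⇒ [108]
  JekV (ATTTA, off=3): no sites

All cut coordinates (distinct, sorted): [108]

Fragments:
  [0,108): 108 bp
  [108,246): 138 bp

[108,138]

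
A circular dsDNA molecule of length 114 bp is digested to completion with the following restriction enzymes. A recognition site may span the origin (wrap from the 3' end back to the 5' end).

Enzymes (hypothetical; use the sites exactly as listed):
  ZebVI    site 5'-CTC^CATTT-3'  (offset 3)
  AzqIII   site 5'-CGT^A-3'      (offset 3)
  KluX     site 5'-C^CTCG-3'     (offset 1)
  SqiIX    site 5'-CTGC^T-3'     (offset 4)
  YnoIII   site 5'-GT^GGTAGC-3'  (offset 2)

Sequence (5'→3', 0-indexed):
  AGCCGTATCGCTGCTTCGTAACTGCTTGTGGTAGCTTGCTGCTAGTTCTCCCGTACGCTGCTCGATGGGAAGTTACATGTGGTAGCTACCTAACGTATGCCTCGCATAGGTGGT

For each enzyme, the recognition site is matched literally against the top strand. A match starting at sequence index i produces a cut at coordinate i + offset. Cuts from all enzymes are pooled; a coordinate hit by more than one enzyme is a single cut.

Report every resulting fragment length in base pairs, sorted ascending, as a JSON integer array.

Scan for sites:
  ZebVI (CTCCATTT, off=3): no sites
  AzqIII (CGTA, off=3): starts [3, 16, 51, 93] → cuts [6, 19, 54, 96]
  KluX (CCTCG, off=1): starts [99] → cuts [100]
  SqiIX (CTGCT, off=4): starts [10, 21, 38, 57] → cuts [14, 25, 42, 61]
  YnoIII (GTGGTAGC, off=2): starts [27, 78, 109] → cuts [29, 80, 111]

Pooled cuts: [6, 14, 19, 25, 29, 42, 54, 61, 80, 96, 100, 111]

Fragment lengths:
  6→14: 8 bp
  14→19: 5 bp
  19→25: 6 bp
  25→29: 4 bp
  29→42: 13 bp
  42→54: 12 bp
  54→61: 7 bp
  61→80: 19 bp
  80→96: 16 bp
  96→100: 4 bp
  100→111: 11 bp
  111→6 (wrap): 114-111+6 = 9 bp

[4,4,5,6,7,8,9,11,12,13,16,19]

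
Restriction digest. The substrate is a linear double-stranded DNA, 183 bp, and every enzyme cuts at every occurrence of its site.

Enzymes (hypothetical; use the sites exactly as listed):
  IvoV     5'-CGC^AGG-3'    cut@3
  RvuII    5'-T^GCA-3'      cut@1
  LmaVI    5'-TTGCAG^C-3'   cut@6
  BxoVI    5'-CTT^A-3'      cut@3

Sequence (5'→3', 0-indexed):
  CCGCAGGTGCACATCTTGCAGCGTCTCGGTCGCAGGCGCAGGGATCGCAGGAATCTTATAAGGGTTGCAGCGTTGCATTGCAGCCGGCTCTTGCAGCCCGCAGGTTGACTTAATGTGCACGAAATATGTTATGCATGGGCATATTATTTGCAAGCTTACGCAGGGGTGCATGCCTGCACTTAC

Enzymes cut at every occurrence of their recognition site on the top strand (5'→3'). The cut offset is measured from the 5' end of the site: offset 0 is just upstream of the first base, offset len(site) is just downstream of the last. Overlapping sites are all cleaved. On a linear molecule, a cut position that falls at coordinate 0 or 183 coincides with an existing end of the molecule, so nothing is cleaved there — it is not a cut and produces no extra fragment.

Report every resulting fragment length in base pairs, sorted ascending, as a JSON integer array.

[2,4,4,4,4,4,4,4,4,5,5,5,6,6,6,8,8,9,9,9,9,9,10,12,16,17]

Scan for sites:
  IvoV (CGCAGG, off=3): starts [1, 30, 36, 45, 98, 158] → cuts [4, 33, 39, 48, 101, 161]
  RvuII (TGCA, off=1): starts [7, 16, 65, 73, 78, 91, 115, 131, 148, 166, 174] → cuts [8, 17, 66, 74, 79, 92, 116, 132, 149, 167, 175]
  LmaVI (TTGCAGC, off=6): starts [15, 64, 77, 90] → cuts [21, 70, 83, 96]
  BxoVI (CTTA, off=3): starts [54, 108, 154, 178] → cuts [57, 111, 157, 181]

Pooled cuts: [4, 8, 17, 21, 33, 39, 48, 57, 66, 70, 74, 79, 83, 92, 96, 101, 111, 116, 132, 149, 157, 161, 167, 175, 181]

Fragment lengths:
  [0,4): 4 bp
  [4,8): 4 bp
  [8,17): 9 bp
  [17,21): 4 bp
  [21,33): 12 bp
  [33,39): 6 bp
  [39,48): 9 bp
  [48,57): 9 bp
  [57,66): 9 bp
  [66,70): 4 bp
  [70,74): 4 bp
  [74,79): 5 bp
  [79,83): 4 bp
  [83,92): 9 bp
  [92,96): 4 bp
  [96,101): 5 bp
  [101,111): 10 bp
  [111,116): 5 bp
  [116,132): 16 bp
  [132,149): 17 bp
  [149,157): 8 bp
  [157,161): 4 bp
  [161,167): 6 bp
  [167,175): 8 bp
  [175,181): 6 bp
  [181,183): 2 bp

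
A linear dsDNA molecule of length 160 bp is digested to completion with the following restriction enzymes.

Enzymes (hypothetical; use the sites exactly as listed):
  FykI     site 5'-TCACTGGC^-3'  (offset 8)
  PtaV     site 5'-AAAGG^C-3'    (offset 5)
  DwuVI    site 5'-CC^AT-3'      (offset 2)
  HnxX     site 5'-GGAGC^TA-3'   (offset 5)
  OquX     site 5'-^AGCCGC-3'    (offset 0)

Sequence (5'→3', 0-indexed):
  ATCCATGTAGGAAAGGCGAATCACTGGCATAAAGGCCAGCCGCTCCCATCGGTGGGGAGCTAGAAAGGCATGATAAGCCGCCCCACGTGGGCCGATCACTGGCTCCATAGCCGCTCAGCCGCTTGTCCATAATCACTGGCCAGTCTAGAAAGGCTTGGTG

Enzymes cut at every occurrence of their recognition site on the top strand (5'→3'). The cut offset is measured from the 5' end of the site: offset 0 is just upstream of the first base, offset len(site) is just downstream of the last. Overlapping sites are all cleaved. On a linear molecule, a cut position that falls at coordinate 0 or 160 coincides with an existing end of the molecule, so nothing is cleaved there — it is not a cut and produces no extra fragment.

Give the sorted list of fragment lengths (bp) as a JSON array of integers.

[2,2,3,4,7,7,7,8,8,10,12,12,12,12,13,13,28]

Scan for sites:
  FykI TCACTGGC/8: at [20, 95, 132] ⇒ [28, 103, 140]
  PtaV AAAGGC/5: at [11, 30, 63, 148] ⇒ [16, 35, 68, 153]
  DwuVI CCAT/2: at [2, 45, 104, 126] ⇒ [4, 47, 106, 128]
  HnxX GGAGCTA/5: at [55] ⇒ [60]
  OquX AGCCGC/0: at [37, 75, 108, 116] ⇒ [37, 75, 108, 116]

All cut coordinates (distinct, sorted): [4, 16, 28, 35, 37, 47, 60, 68, 75, 103, 106, 108, 116, 128, 140, 153]

Fragments:
  [0,4): 4 bp
  [4,16): 12 bp
  [16,28): 12 bp
  [28,35): 7 bp
  [35,37): 2 bp
  [37,47): 10 bp
  [47,60): 13 bp
  [60,68): 8 bp
  [68,75): 7 bp
  [75,103): 28 bp
  [103,106): 3 bp
  [106,108): 2 bp
  [108,116): 8 bp
  [116,128): 12 bp
  [128,140): 12 bp
  [140,153): 13 bp
  [153,160): 7 bp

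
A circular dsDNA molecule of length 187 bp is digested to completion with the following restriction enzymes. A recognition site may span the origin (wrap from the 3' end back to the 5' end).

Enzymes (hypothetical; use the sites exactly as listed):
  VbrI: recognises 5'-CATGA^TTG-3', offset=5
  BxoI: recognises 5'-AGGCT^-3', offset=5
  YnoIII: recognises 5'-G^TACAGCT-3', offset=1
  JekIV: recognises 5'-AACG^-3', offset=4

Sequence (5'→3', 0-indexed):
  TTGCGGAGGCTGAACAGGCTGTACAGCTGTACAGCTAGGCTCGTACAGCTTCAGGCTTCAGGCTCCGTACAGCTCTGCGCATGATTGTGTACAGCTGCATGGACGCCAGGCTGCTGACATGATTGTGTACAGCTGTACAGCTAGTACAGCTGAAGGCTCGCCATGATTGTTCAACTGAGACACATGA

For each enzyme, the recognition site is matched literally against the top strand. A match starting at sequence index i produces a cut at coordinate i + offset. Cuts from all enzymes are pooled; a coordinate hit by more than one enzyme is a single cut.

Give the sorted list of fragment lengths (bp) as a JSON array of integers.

[1,2,3,5,5,7,8,8,8,9,9,10,11,12,14,14,17,21,23]

Scan for sites:
  VbrI CATGATTG/5: at [79, 117, 161, 182] ⇒ [0, 84, 122, 166]
  BxoI AGGCT/5: at [6, 15, 36, 52, 59, 107, 153] ⇒ [11, 20, 41, 57, 64, 112, 158]
  YnoIII GTACAGCT/1: at [20, 28, 42, 66, 88, 126, 134, 143] ⇒ [21, 29, 43, 67, 89, 127, 135, 144]
  JekIV (AACG, off=4): no sites

Pooled cuts: [0, 11, 20, 21, 29, 41, 43, 57, 64, 67, 84, 89, 112, 122, 127, 135, 144, 158, 166]

Fragment lengths:
  0→11: 11 bp
  11→20: 9 bp
  20→21: 1 bp
  21→29: 8 bp
  29→41: 12 bp
  41→43: 2 bp
  43→57: 14 bp
  57→64: 7 bp
  64→67: 3 bp
  67→84: 17 bp
  84→89: 5 bp
  89→112: 23 bp
  112→122: 10 bp
  122→127: 5 bp
  127→135: 8 bp
  135→144: 9 bp
  144→158: 14 bp
  158→166: 8 bp
  166→0 (wrap): 187-166+0 = 21 bp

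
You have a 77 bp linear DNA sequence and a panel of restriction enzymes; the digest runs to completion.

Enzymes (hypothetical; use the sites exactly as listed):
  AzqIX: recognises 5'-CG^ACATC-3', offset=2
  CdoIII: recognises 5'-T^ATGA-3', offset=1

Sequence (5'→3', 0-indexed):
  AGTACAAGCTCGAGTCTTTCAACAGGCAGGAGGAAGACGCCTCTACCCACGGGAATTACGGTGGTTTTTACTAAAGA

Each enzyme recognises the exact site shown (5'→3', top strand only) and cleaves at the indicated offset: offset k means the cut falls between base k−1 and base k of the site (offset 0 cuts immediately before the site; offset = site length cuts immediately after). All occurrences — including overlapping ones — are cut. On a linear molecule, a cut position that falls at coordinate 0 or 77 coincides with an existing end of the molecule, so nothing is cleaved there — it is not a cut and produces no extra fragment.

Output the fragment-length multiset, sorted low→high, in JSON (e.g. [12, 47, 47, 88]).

Site scan:
  AzqIX (CGACATC, off=2): no sites
  CdoIII (TATGA, off=1): no sites

Pooled cuts: ∅

Fragment lengths:
  no cuts → one linear fragment of 77 bp

[77]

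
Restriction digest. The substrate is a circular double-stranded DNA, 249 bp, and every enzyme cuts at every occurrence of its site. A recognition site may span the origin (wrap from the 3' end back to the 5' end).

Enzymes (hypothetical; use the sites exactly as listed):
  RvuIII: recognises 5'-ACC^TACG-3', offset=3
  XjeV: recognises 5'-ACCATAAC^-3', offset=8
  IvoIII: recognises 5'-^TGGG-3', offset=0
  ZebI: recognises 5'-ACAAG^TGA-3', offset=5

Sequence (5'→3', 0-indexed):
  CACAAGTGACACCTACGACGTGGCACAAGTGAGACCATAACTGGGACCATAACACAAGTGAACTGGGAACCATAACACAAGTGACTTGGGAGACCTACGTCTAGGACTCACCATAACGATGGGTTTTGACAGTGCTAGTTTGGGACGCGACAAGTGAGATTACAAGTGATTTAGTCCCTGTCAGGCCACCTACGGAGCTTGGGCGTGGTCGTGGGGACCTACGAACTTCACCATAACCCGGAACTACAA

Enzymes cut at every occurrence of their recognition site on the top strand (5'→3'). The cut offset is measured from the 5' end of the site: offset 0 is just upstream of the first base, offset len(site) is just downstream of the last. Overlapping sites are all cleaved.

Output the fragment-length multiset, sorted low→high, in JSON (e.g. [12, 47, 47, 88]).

[2,5,5,5,5,7,8,9,9,12,12,12,12,13,14,16,18,18,21,22,24]

Scan for sites:
  RvuIII ACCTACG/3: at [10, 92, 187, 216] ⇒ [13, 95, 190, 219]
  XjeV ACCATAAC/8: at [33, 45, 68, 109, 229] ⇒ [41, 53, 76, 117, 237]
  IvoIII TGGG/0: at [41, 63, 86, 119, 140, 199, 211] ⇒ [41, 63, 86, 119, 140, 199, 211]
  ZebI ACAAGTGA/5: at [1, 24, 53, 76, 149, 161] ⇒ [6, 29, 58, 81, 154, 166]

All cut coordinates (distinct, sorted): [6, 13, 29, 41, 53, 58, 63, 76, 81, 86, 95, 117, 119, 140, 154, 166, 190, 199, 211, 219, 237]

Fragments:
  6→13: 7 bp
  13→29: 16 bp
  29→41: 12 bp
  41→53: 12 bp
  53→58: 5 bp
  58→63: 5 bp
  63→76: 13 bp
  76→81: 5 bp
  81→86: 5 bp
  86→95: 9 bp
  95→117: 22 bp
  117→119: 2 bp
  119→140: 21 bp
  140→154: 14 bp
  154→166: 12 bp
  166→190: 24 bp
  190→199: 9 bp
  199→211: 12 bp
  211→219: 8 bp
  219→237: 18 bp
  237→6 (wrap): 249-237+6 = 18 bp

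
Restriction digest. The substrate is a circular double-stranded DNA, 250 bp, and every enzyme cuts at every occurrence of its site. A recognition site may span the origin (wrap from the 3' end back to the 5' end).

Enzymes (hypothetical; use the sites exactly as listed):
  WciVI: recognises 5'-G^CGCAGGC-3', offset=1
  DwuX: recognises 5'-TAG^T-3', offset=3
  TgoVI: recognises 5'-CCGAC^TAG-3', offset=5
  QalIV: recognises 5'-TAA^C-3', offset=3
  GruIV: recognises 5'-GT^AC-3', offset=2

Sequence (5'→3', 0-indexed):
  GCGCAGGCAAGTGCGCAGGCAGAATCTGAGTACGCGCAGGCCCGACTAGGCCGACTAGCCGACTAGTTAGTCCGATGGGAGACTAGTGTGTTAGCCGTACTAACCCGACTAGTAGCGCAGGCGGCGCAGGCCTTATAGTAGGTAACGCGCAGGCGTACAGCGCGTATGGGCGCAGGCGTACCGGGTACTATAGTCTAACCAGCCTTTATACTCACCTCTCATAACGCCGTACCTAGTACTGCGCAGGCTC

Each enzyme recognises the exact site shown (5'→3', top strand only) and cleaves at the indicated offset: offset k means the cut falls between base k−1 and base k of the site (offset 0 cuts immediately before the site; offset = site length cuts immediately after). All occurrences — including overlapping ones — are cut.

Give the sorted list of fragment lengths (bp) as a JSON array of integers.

[1,2,3,3,3,3,4,4,5,5,6,6,6,7,7,7,8,9,9,9,9,10,12,12,12,14,14,16,18,26]

Per-enzyme occurrences:
  WciVI GCGCAGGC/1: at [0, 12, 33, 114, 123, 146, 169, 240] ⇒ [1, 13, 34, 115, 124, 147, 170, 241]
  DwuX TAGT/3: at [63, 67, 83, 109, 135, 190, 233] ⇒ [66, 70, 86, 112, 138, 193, 236]
  TgoVI CCGACTAG/5: at [41, 50, 58, 104] ⇒ [46, 55, 63, 109]
  QalIV TAAC/3: at [100, 142, 195, 221] ⇒ [103, 145, 198, 224]
  GruIV GTAC/2: at [29, 96, 154, 177, 184, 228, 235] ⇒ [31, 98, 156, 179, 186, 230, 237]

Pooled cuts: [1, 13, 31, 34, 46, 55, 63, 66, 70, 86, 98, 103, 109, 112, 115, 124, 138, 145, 147, 156, 170, 179, 186, 193, 198, 224, 230, 236, 237, 241]

Fragments:
  1→13: 12 bp
  13→31: 18 bp
  31→34: 3 bp
  34→46: 12 bp
  46→55: 9 bp
  55→63: 8 bp
  63→66: 3 bp
  66→70: 4 bp
  70→86: 16 bp
  86→98: 12 bp
  98→103: 5 bp
  103→109: 6 bp
  109→112: 3 bp
  112→115: 3 bp
  115→124: 9 bp
  124→138: 14 bp
  138→145: 7 bp
  145→147: 2 bp
  147→156: 9 bp
  156→170: 14 bp
  170→179: 9 bp
  179→186: 7 bp
  186→193: 7 bp
  193→198: 5 bp
  198→224: 26 bp
  224→230: 6 bp
  230→236: 6 bp
  236→237: 1 bp
  237→241: 4 bp
  241→1 (wrap): 250-241+1 = 10 bp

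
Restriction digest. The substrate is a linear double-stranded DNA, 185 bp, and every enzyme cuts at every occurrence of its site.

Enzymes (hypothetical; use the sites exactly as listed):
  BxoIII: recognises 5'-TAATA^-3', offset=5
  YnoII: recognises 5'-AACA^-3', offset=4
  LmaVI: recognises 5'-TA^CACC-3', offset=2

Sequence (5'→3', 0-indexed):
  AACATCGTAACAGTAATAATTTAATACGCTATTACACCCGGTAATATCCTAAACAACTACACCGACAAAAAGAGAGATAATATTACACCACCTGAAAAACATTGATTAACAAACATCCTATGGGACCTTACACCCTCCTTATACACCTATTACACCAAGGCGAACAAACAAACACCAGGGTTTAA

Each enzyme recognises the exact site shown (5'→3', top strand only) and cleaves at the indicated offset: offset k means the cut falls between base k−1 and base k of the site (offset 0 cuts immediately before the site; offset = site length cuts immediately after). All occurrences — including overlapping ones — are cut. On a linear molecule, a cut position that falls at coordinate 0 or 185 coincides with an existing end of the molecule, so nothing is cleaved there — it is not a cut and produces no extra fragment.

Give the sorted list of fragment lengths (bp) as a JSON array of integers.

[3,4,4,4,4,4,6,8,8,8,9,9,10,11,12,13,14,15,16,23]

Site scan:
  BxoIII (TAATA, off=5): starts [13, 21, 41, 77] → cuts [18, 26, 46, 82]
  YnoII (AACA, off=4): starts [0, 8, 51, 97, 107, 111, 162, 166, 170] → cuts [4, 12, 55, 101, 111, 115, 166, 170, 174]
  LmaVI (TACACC, off=2): starts [32, 57, 83, 128, 141, 150] → cuts [34, 59, 85, 130, 143, 152]

All cut coordinates (distinct, sorted): [4, 12, 18, 26, 34, 46, 55, 59, 82, 85, 101, 111, 115, 130, 143, 152, 166, 170, 174]

Fragment lengths:
  [0,4): 4 bp
  [4,12): 8 bp
  [12,18): 6 bp
  [18,26): 8 bp
  [26,34): 8 bp
  [34,46): 12 bp
  [46,55): 9 bp
  [55,59): 4 bp
  [59,82): 23 bp
  [82,85): 3 bp
  [85,101): 16 bp
  [101,111): 10 bp
  [111,115): 4 bp
  [115,130): 15 bp
  [130,143): 13 bp
  [143,152): 9 bp
  [152,166): 14 bp
  [166,170): 4 bp
  [170,174): 4 bp
  [174,185): 11 bp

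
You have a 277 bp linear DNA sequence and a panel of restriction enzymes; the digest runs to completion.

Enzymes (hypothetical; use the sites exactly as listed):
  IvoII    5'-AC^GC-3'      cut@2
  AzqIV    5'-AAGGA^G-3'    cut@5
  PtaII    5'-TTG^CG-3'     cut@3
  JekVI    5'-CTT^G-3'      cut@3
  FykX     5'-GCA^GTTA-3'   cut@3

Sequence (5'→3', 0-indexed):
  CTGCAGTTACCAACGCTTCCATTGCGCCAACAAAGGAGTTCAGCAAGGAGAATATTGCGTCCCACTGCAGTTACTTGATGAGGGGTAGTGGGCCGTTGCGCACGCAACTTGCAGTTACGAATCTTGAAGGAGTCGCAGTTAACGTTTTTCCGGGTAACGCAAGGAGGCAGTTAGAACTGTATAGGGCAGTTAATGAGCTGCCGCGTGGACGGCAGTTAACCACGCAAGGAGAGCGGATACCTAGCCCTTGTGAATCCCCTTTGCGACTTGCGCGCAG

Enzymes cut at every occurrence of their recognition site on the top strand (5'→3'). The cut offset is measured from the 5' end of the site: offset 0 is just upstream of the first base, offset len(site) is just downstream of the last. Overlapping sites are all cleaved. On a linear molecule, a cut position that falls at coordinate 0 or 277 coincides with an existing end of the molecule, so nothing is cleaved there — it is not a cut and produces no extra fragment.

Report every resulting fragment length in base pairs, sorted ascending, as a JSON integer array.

[1,3,4,5,5,6,6,6,7,7,7,7,7,8,9,9,10,12,12,12,13,14,19,19,21,22,26]

Site scan:
  IvoII (ACGC, off=2): starts [12, 101, 156, 221] → cuts [14, 103, 158, 223]
  AzqIV (AAGGAG, off=5): starts [32, 44, 126, 160, 225] → cuts [37, 49, 131, 165, 230]
  PtaII (TTGCG, off=3): starts [21, 54, 95, 260, 267] → cuts [24, 57, 98, 263, 270]
  JekVI (CTTG, off=3): starts [73, 107, 122, 246, 266] → cuts [76, 110, 125, 249, 269]
  FykX (GCAGTTA, off=3): starts [2, 66, 110, 134, 166, 185, 211] → cuts [5, 69, 113, 137, 169, 188, 214]

All cut coordinates (distinct, sorted): [5, 14, 24, 37, 49, 57, 69, 76, 98, 103, 110, 113, 125, 131, 137, 158, 165, 169, 188, 214, 223, 230, 249, 263, 269, 270]

Fragment lengths:
  [0,5): 5 bp
  [5,14): 9 bp
  [14,24): 10 bp
  [24,37): 13 bp
  [37,49): 12 bp
  [49,57): 8 bp
  [57,69): 12 bp
  [69,76): 7 bp
  [76,98): 22 bp
  [98,103): 5 bp
  [103,110): 7 bp
  [110,113): 3 bp
  [113,125): 12 bp
  [125,131): 6 bp
  [131,137): 6 bp
  [137,158): 21 bp
  [158,165): 7 bp
  [165,169): 4 bp
  [169,188): 19 bp
  [188,214): 26 bp
  [214,223): 9 bp
  [223,230): 7 bp
  [230,249): 19 bp
  [249,263): 14 bp
  [263,269): 6 bp
  [269,270): 1 bp
  [270,277): 7 bp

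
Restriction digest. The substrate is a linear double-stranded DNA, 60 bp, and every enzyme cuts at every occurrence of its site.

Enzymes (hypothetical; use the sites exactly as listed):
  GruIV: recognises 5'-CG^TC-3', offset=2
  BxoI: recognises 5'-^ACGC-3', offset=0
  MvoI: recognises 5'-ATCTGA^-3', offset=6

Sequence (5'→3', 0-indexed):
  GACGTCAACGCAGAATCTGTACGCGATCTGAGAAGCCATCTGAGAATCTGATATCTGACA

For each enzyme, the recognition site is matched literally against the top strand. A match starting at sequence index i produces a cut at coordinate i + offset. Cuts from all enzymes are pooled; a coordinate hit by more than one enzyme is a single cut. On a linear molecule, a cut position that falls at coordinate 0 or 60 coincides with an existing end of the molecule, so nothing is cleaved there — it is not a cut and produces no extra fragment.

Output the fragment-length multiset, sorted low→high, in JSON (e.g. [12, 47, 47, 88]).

[2,3,4,7,8,11,12,13]

Site scan:
  GruIV CGTC/2: at [2] ⇒ [4]
  BxoI ACGC/0: at [7, 20] ⇒ [7, 20]
  MvoI ATCTGA/6: at [25, 37, 45, 52] ⇒ [31, 43, 51, 58]

All cut coordinates (distinct, sorted): [4, 7, 20, 31, 43, 51, 58]

Fragment lengths:
  [0,4): 4 bp
  [4,7): 3 bp
  [7,20): 13 bp
  [20,31): 11 bp
  [31,43): 12 bp
  [43,51): 8 bp
  [51,58): 7 bp
  [58,60): 2 bp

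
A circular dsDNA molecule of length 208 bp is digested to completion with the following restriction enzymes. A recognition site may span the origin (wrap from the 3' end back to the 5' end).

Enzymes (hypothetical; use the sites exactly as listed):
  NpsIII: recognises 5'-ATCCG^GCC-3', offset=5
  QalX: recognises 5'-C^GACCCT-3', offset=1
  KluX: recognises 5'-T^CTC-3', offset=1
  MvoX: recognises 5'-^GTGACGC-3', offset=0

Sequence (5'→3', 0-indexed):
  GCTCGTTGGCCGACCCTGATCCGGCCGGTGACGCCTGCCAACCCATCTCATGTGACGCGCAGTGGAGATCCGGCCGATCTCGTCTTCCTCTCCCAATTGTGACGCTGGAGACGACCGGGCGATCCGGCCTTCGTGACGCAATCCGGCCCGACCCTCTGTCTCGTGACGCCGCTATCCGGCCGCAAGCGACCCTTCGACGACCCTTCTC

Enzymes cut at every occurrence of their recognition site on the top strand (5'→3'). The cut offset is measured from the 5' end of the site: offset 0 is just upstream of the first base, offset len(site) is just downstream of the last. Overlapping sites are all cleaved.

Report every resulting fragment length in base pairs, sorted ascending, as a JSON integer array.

Per-enzyme occurrences:
  NpsIII ATCCGGCC/5: at [18, 67, 121, 140, 173] ⇒ [23, 72, 126, 145, 178]
  QalX CGACCCT/1: at [10, 148, 186, 197] ⇒ [11, 149, 187, 198]
  KluX TCTC/1: at [45, 77, 88, 158, 204] ⇒ [46, 78, 89, 159, 205]
  MvoX GTGACGC/0: at [27, 51, 98, 132, 162] ⇒ [27, 51, 98, 132, 162]

All cut coordinates (distinct, sorted): [11, 23, 27, 46, 51, 72, 78, 89, 98, 126, 132, 145, 149, 159, 162, 178, 187, 198, 205]

Fragments:
  11→23: 12 bp
  23→27: 4 bp
  27→46: 19 bp
  46→51: 5 bp
  51→72: 21 bp
  72→78: 6 bp
  78→89: 11 bp
  89→98: 9 bp
  98→126: 28 bp
  126→132: 6 bp
  132→145: 13 bp
  145→149: 4 bp
  149→159: 10 bp
  159→162: 3 bp
  162→178: 16 bp
  178→187: 9 bp
  187→198: 11 bp
  198→205: 7 bp
  205→11 (wrap): 208-205+11 = 14 bp

[3,4,4,5,6,6,7,9,9,10,11,11,12,13,14,16,19,21,28]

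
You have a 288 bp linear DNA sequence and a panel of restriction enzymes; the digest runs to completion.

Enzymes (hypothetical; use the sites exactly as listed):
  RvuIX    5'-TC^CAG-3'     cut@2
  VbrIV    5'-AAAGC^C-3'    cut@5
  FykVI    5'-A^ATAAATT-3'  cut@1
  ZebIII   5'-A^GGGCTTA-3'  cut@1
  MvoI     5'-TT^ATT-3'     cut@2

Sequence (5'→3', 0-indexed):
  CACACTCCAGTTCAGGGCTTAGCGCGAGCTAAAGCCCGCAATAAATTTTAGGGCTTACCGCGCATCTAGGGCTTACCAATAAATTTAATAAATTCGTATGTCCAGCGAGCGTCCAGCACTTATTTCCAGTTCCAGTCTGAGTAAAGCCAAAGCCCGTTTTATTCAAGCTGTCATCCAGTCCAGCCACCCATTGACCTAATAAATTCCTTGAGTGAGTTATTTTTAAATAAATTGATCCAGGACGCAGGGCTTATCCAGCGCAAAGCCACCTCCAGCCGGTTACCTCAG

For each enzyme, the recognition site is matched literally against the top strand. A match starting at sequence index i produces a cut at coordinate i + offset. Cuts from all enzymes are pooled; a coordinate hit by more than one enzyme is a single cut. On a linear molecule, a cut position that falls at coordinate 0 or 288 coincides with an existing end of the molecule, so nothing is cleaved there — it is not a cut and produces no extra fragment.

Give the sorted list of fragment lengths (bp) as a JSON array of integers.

[5,5,5,6,6,6,7,7,7,8,8,9,9,9,10,10,11,11,11,15,15,15,16,18,18,20,21]

Per-enzyme occurrences:
  RvuIX TCCAG/2: at [5, 100, 111, 124, 130, 173, 178, 235, 253, 270] ⇒ [7, 102, 113, 126, 132, 175, 180, 237, 255, 272]
  VbrIV AAAGCC/5: at [30, 142, 148, 261] ⇒ [35, 147, 153, 266]
  FykVI AATAAATT/1: at [39, 77, 86, 197, 225] ⇒ [40, 78, 87, 198, 226]
  ZebIII AGGGCTTA/1: at [13, 49, 67, 245] ⇒ [14, 50, 68, 246]
  MvoI TTATT/2: at [119, 158, 216] ⇒ [121, 160, 218]

All cut coordinates (distinct, sorted): [7, 14, 35, 40, 50, 68, 78, 87, 102, 113, 121, 126, 132, 147, 153, 160, 175, 180, 198, 218, 226, 237, 246, 255, 266, 272]

Fragment lengths:
  [0,7): 7 bp
  [7,14): 7 bp
  [14,35): 21 bp
  [35,40): 5 bp
  [40,50): 10 bp
  [50,68): 18 bp
  [68,78): 10 bp
  [78,87): 9 bp
  [87,102): 15 bp
  [102,113): 11 bp
  [113,121): 8 bp
  [121,126): 5 bp
  [126,132): 6 bp
  [132,147): 15 bp
  [147,153): 6 bp
  [153,160): 7 bp
  [160,175): 15 bp
  [175,180): 5 bp
  [180,198): 18 bp
  [198,218): 20 bp
  [218,226): 8 bp
  [226,237): 11 bp
  [237,246): 9 bp
  [246,255): 9 bp
  [255,266): 11 bp
  [266,272): 6 bp
  [272,288): 16 bp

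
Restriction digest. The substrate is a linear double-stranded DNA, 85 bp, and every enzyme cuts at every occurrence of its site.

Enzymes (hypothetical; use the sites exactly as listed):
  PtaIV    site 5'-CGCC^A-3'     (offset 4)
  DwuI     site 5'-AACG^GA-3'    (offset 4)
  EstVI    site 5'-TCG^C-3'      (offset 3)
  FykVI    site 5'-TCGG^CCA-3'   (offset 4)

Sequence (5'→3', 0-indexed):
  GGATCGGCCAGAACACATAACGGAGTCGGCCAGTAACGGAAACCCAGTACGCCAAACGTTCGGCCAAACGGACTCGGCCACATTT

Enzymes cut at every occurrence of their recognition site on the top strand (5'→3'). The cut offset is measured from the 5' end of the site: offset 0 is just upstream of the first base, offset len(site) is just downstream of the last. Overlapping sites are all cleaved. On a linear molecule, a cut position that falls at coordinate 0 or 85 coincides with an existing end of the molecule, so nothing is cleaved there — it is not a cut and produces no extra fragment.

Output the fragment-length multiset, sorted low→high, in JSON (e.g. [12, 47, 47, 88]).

Site scan:
  PtaIV CGCCA/4: at [49] ⇒ [53]
  DwuI AACGGA/4: at [18, 34, 66] ⇒ [22, 38, 70]
  EstVI (TCGC, off=3): no sites
  FykVI TCGGCCA/4: at [3, 25, 59, 73] ⇒ [7, 29, 63, 77]

Pooled cuts: [7, 22, 29, 38, 53, 63, 70, 77]

Fragment lengths:
  [0,7): 7 bp
  [7,22): 15 bp
  [22,29): 7 bp
  [29,38): 9 bp
  [38,53): 15 bp
  [53,63): 10 bp
  [63,70): 7 bp
  [70,77): 7 bp
  [77,85): 8 bp

[7,7,7,7,8,9,10,15,15]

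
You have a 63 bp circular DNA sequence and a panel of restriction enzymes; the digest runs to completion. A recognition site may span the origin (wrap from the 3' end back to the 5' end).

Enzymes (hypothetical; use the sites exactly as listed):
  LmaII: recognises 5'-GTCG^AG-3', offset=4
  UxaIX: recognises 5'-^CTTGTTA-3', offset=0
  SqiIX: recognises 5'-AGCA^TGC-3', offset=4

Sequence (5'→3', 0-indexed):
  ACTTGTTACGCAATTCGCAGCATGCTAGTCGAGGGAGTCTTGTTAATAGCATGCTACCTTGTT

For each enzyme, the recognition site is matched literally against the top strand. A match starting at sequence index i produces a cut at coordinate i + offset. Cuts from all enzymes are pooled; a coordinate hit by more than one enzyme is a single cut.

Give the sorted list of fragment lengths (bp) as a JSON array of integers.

Scan for sites:
  LmaII (GTCGAG, off=4): starts [27] → cuts [31]
  UxaIX (CTTGTTA, off=0): starts [1, 38, 57] → cuts [1, 38, 57]
  SqiIX (AGCATGC, off=4): starts [18, 47] → cuts [22, 51]

Pooled cuts: [1, 22, 31, 38, 51, 57]

Fragment lengths:
  1→22: 21 bp
  22→31: 9 bp
  31→38: 7 bp
  38→51: 13 bp
  51→57: 6 bp
  57→1 (wrap): 63-57+1 = 7 bp

[6,7,7,9,13,21]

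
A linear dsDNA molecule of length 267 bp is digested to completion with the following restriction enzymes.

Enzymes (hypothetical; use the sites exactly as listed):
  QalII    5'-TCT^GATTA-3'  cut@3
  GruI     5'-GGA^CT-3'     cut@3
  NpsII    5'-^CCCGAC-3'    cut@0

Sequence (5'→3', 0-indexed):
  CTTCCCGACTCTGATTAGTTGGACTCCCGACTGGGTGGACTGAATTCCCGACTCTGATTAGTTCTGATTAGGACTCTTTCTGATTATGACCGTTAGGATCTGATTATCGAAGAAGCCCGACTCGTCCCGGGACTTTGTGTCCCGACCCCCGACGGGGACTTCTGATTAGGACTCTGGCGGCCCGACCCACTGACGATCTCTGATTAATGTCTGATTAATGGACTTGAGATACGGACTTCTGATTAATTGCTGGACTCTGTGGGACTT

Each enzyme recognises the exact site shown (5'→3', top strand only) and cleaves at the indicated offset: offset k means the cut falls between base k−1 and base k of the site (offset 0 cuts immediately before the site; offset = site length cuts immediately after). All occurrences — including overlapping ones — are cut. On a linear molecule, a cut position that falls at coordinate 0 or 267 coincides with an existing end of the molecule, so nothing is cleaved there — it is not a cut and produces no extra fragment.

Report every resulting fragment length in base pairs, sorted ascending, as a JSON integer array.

Per-enzyme occurrences:
  QalII (TCTGATTA, off=3): starts [9, 52, 62, 78, 98, 160, 198, 209, 237] → cuts [12, 55, 65, 81, 101, 163, 201, 212, 240]
  GruI (GGACT, off=3): starts [20, 36, 70, 129, 155, 168, 219, 232, 251, 261] → cuts [23, 39, 73, 132, 158, 171, 222, 235, 254, 264]
  NpsII (CCCGAC, off=0): starts [3, 25, 46, 115, 140, 147, 180] → cuts [3, 25, 46, 115, 140, 147, 180]

Pooled cuts: [3, 12, 23, 25, 39, 46, 55, 65, 73, 81, 101, 115, 132, 140, 147, 158, 163, 171, 180, 201, 212, 222, 235, 240, 254, 264]

Fragments:
  [0,3): 3 bp
  [3,12): 9 bp
  [12,23): 11 bp
  [23,25): 2 bp
  [25,39): 14 bp
  [39,46): 7 bp
  [46,55): 9 bp
  [55,65): 10 bp
  [65,73): 8 bp
  [73,81): 8 bp
  [81,101): 20 bp
  [101,115): 14 bp
  [115,132): 17 bp
  [132,140): 8 bp
  [140,147): 7 bp
  [147,158): 11 bp
  [158,163): 5 bp
  [163,171): 8 bp
  [171,180): 9 bp
  [180,201): 21 bp
  [201,212): 11 bp
  [212,222): 10 bp
  [222,235): 13 bp
  [235,240): 5 bp
  [240,254): 14 bp
  [254,264): 10 bp
  [264,267): 3 bp

[2,3,3,5,5,7,7,8,8,8,8,9,9,9,10,10,10,11,11,11,13,14,14,14,17,20,21]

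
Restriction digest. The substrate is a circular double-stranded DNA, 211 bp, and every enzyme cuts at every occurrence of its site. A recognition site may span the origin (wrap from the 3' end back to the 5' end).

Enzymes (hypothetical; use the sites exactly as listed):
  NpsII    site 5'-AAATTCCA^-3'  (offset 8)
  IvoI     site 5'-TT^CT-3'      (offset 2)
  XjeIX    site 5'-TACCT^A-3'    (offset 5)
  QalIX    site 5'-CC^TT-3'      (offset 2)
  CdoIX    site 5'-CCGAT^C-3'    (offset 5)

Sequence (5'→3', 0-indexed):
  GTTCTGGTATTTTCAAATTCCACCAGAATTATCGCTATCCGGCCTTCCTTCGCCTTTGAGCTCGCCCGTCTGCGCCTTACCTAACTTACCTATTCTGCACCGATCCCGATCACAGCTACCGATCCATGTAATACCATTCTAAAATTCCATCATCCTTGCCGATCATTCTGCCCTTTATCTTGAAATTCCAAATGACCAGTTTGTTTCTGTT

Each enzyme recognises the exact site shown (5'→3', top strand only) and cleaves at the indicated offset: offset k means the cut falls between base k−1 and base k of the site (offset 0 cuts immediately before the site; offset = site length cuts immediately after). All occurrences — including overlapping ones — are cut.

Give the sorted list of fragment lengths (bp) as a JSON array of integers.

[3,4,4,6,6,6,6,6,8,8,9,10,11,13,15,16,17,19,22,22]

Site scan:
  NpsII AAATTCCA/8: at [14, 141, 182] ⇒ [22, 149, 190]
  IvoI TTCT/2: at [1, 92, 136, 165, 204] ⇒ [3, 94, 138, 167, 206]
  XjeIX TACCTA/5: at [77, 86] ⇒ [82, 91]
  QalIX CCTT/2: at [42, 46, 52, 74, 153, 171] ⇒ [44, 48, 54, 76, 155, 173]
  CdoIX CCGATC/5: at [99, 105, 118, 158] ⇒ [104, 110, 123, 163]

All cut coordinates (distinct, sorted): [3, 22, 44, 48, 54, 76, 82, 91, 94, 104, 110, 123, 138, 149, 155, 163, 167, 173, 190, 206]

Fragments:
  3→22: 19 bp
  22→44: 22 bp
  44→48: 4 bp
  48→54: 6 bp
  54→76: 22 bp
  76→82: 6 bp
  82→91: 9 bp
  91→94: 3 bp
  94→104: 10 bp
  104→110: 6 bp
  110→123: 13 bp
  123→138: 15 bp
  138→149: 11 bp
  149→155: 6 bp
  155→163: 8 bp
  163→167: 4 bp
  167→173: 6 bp
  173→190: 17 bp
  190→206: 16 bp
  206→3 (wrap): 211-206+3 = 8 bp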